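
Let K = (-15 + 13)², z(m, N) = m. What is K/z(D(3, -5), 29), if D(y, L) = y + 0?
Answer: 4/3 ≈ 1.3333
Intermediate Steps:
D(y, L) = y
K = 4 (K = (-2)² = 4)
K/z(D(3, -5), 29) = 4/3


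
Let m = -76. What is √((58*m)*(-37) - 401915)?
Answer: I*√238819 ≈ 488.69*I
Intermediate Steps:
√((58*m)*(-37) - 401915) = √((58*(-76))*(-37) - 401915) = √(-4408*(-37) - 401915) = √(163096 - 401915) = √(-238819) = I*√238819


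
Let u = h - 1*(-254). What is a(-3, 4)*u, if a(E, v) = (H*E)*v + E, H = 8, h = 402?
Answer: -64944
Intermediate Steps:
u = 656 (u = 402 - 1*(-254) = 402 + 254 = 656)
a(E, v) = E + 8*E*v (a(E, v) = (8*E)*v + E = 8*E*v + E = E + 8*E*v)
a(-3, 4)*u = -3*(1 + 8*4)*656 = -3*(1 + 32)*656 = -3*33*656 = -99*656 = -64944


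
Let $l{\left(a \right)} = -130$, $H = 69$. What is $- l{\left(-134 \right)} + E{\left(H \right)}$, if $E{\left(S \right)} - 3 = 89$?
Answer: $222$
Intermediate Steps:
$E{\left(S \right)} = 92$ ($E{\left(S \right)} = 3 + 89 = 92$)
$- l{\left(-134 \right)} + E{\left(H \right)} = \left(-1\right) \left(-130\right) + 92 = 130 + 92 = 222$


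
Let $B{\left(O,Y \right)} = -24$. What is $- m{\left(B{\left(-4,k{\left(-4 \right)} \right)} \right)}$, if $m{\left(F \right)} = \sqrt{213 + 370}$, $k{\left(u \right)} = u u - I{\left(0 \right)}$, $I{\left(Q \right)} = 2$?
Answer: $- \sqrt{583} \approx -24.145$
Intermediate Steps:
$k{\left(u \right)} = -2 + u^{2}$ ($k{\left(u \right)} = u u - 2 = u^{2} - 2 = -2 + u^{2}$)
$m{\left(F \right)} = \sqrt{583}$
$- m{\left(B{\left(-4,k{\left(-4 \right)} \right)} \right)} = - \sqrt{583}$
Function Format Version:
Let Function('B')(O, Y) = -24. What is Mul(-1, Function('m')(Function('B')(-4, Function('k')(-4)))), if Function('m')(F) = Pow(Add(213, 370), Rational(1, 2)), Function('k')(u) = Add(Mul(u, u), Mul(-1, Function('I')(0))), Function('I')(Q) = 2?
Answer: Mul(-1, Pow(583, Rational(1, 2))) ≈ -24.145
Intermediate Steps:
Function('k')(u) = Add(-2, Pow(u, 2)) (Function('k')(u) = Add(Mul(u, u), Mul(-1, 2)) = Add(Pow(u, 2), -2) = Add(-2, Pow(u, 2)))
Function('m')(F) = Pow(583, Rational(1, 2))
Mul(-1, Function('m')(Function('B')(-4, Function('k')(-4)))) = Mul(-1, Pow(583, Rational(1, 2)))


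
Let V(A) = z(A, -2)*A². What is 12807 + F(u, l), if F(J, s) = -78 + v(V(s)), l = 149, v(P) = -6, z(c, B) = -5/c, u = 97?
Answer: 12723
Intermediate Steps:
V(A) = -5*A (V(A) = (-5/A)*A² = -5*A)
F(J, s) = -84 (F(J, s) = -78 - 6 = -84)
12807 + F(u, l) = 12807 - 84 = 12723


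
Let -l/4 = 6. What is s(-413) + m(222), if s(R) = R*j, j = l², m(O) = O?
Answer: -237666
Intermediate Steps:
l = -24 (l = -4*6 = -24)
j = 576 (j = (-24)² = 576)
s(R) = 576*R (s(R) = R*576 = 576*R)
s(-413) + m(222) = 576*(-413) + 222 = -237888 + 222 = -237666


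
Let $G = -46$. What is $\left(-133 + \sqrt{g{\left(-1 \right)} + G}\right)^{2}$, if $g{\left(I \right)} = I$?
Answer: $\left(133 - i \sqrt{47}\right)^{2} \approx 17642.0 - 1823.6 i$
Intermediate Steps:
$\left(-133 + \sqrt{g{\left(-1 \right)} + G}\right)^{2} = \left(-133 + \sqrt{-1 - 46}\right)^{2} = \left(-133 + \sqrt{-47}\right)^{2} = \left(-133 + i \sqrt{47}\right)^{2}$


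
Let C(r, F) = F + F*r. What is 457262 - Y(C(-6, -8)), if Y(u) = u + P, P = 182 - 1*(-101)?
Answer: 456939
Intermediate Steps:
P = 283 (P = 182 + 101 = 283)
Y(u) = 283 + u (Y(u) = u + 283 = 283 + u)
457262 - Y(C(-6, -8)) = 457262 - (283 - 8*(1 - 6)) = 457262 - (283 - 8*(-5)) = 457262 - (283 + 40) = 457262 - 1*323 = 457262 - 323 = 456939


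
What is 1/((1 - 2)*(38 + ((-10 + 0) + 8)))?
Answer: -1/36 ≈ -0.027778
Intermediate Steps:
1/((1 - 2)*(38 + ((-10 + 0) + 8))) = 1/(-(38 + (-10 + 8))) = 1/(-(38 - 2)) = 1/(-1*36) = 1/(-36) = -1/36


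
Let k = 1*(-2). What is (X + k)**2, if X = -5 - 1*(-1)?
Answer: 36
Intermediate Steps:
X = -4 (X = -5 + 1 = -4)
k = -2
(X + k)**2 = (-4 - 2)**2 = (-6)**2 = 36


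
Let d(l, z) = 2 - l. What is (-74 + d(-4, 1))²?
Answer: 4624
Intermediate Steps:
(-74 + d(-4, 1))² = (-74 + (2 - 1*(-4)))² = (-74 + (2 + 4))² = (-74 + 6)² = (-68)² = 4624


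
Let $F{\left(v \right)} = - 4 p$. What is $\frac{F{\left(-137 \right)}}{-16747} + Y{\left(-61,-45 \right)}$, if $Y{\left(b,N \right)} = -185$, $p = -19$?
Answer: $- \frac{3098271}{16747} \approx -185.0$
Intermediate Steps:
$F{\left(v \right)} = 76$ ($F{\left(v \right)} = \left(-4\right) \left(-19\right) = 76$)
$\frac{F{\left(-137 \right)}}{-16747} + Y{\left(-61,-45 \right)} = \frac{76}{-16747} - 185 = 76 \left(- \frac{1}{16747}\right) - 185 = - \frac{76}{16747} - 185 = - \frac{3098271}{16747}$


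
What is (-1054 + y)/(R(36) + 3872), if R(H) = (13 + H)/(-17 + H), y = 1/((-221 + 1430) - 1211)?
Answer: -13357/49078 ≈ -0.27216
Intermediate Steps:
y = -½ (y = 1/(1209 - 1211) = 1/(-2) = -½ ≈ -0.50000)
R(H) = (13 + H)/(-17 + H)
(-1054 + y)/(R(36) + 3872) = (-1054 - ½)/((13 + 36)/(-17 + 36) + 3872) = -2109/(2*(49/19 + 3872)) = -2109/(2*73617/19) = -2109/2*19/73617 = -13357/49078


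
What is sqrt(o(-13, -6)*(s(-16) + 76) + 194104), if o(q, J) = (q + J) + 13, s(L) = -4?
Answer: 2*sqrt(48418) ≈ 440.08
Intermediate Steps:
o(q, J) = 13 + J + q (o(q, J) = (J + q) + 13 = 13 + J + q)
sqrt(o(-13, -6)*(s(-16) + 76) + 194104) = sqrt((13 - 6 - 13)*(-4 + 76) + 194104) = sqrt(-6*72 + 194104) = sqrt(-432 + 194104) = sqrt(193672) = 2*sqrt(48418)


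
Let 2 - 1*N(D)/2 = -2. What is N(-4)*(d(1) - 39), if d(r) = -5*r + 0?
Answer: -352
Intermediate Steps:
d(r) = -5*r
N(D) = 8 (N(D) = 4 - 2*(-2) = 4 + 4 = 8)
N(-4)*(d(1) - 39) = 8*(-5*1 - 39) = 8*(-5 - 39) = 8*(-44) = -352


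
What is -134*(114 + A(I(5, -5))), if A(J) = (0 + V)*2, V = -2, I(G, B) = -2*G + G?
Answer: -14740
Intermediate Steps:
I(G, B) = -G
A(J) = -4 (A(J) = (0 - 2)*2 = -2*2 = -4)
-134*(114 + A(I(5, -5))) = -134*(114 - 4) = -134*110 = -14740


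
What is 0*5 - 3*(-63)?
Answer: 189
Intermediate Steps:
0*5 - 3*(-63) = 0 + 189 = 189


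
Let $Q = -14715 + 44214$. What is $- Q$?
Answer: $-29499$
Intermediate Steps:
$Q = 29499$
$- Q = \left(-1\right) 29499 = -29499$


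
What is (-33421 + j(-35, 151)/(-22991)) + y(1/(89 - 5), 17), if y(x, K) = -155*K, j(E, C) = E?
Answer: -828963461/22991 ≈ -36056.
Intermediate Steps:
(-33421 + j(-35, 151)/(-22991)) + y(1/(89 - 5), 17) = (-33421 - 35/(-22991)) - 155*17 = (-33421 - 35*(-1/22991)) - 2635 = (-33421 + 35/22991) - 2635 = -768382176/22991 - 2635 = -828963461/22991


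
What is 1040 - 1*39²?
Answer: -481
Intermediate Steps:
1040 - 1*39² = 1040 - 1*1521 = 1040 - 1521 = -481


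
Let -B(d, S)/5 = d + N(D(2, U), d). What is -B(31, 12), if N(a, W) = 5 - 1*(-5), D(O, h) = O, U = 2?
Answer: 205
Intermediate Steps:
N(a, W) = 10 (N(a, W) = 5 + 5 = 10)
B(d, S) = -50 - 5*d (B(d, S) = -5*(d + 10) = -5*(10 + d) = -50 - 5*d)
-B(31, 12) = -(-50 - 5*31) = -(-50 - 155) = -1*(-205) = 205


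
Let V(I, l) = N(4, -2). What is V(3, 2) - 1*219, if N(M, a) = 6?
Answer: -213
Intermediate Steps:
V(I, l) = 6
V(3, 2) - 1*219 = 6 - 1*219 = 6 - 219 = -213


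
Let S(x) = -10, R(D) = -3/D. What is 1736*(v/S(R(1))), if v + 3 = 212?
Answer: -181412/5 ≈ -36282.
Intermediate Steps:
v = 209 (v = -3 + 212 = 209)
1736*(v/S(R(1))) = 1736*(209/(-10)) = 1736*(209*(-1/10)) = 1736*(-209/10) = -181412/5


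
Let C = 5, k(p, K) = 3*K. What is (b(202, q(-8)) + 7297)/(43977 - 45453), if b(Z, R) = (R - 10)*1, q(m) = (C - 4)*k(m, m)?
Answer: -807/164 ≈ -4.9207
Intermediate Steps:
q(m) = 3*m (q(m) = (5 - 4)*(3*m) = 1*(3*m) = 3*m)
b(Z, R) = -10 + R (b(Z, R) = (-10 + R)*1 = -10 + R)
(b(202, q(-8)) + 7297)/(43977 - 45453) = ((-10 + 3*(-8)) + 7297)/(43977 - 45453) = ((-10 - 24) + 7297)/(-1476) = (-34 + 7297)*(-1/1476) = 7263*(-1/1476) = -807/164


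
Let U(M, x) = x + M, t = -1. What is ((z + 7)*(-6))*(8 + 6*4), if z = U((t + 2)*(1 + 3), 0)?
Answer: -2112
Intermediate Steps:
U(M, x) = M + x
z = 4 (z = (-1 + 2)*(1 + 3) + 0 = 1*4 + 0 = 4 + 0 = 4)
((z + 7)*(-6))*(8 + 6*4) = ((4 + 7)*(-6))*(8 + 6*4) = (11*(-6))*(8 + 24) = -66*32 = -2112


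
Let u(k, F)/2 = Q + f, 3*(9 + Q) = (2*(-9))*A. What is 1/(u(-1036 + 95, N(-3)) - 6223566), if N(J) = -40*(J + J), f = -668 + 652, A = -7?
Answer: -1/6223532 ≈ -1.6068e-7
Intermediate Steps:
f = -16
Q = 33 (Q = -9 + ((2*(-9))*(-7))/3 = -9 + (-18*(-7))/3 = -9 + (1/3)*126 = -9 + 42 = 33)
N(J) = -80*J
u(k, F) = 34 (u(k, F) = 2*(33 - 16) = 2*17 = 34)
1/(u(-1036 + 95, N(-3)) - 6223566) = 1/(34 - 6223566) = 1/(-6223532) = -1/6223532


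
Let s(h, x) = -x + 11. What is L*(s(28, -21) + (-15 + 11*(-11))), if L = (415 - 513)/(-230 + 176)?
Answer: -5096/27 ≈ -188.74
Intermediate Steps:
s(h, x) = 11 - x
L = 49/27 (L = -98/(-54) = -98*(-1/54) = 49/27 ≈ 1.8148)
L*(s(28, -21) + (-15 + 11*(-11))) = 49*((11 - 1*(-21)) + (-15 + 11*(-11)))/27 = 49*((11 + 21) + (-15 - 121))/27 = 49*(32 - 136)/27 = (49/27)*(-104) = -5096/27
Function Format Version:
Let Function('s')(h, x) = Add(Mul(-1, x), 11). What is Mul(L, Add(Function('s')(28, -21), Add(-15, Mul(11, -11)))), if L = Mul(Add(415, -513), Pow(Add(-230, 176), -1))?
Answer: Rational(-5096, 27) ≈ -188.74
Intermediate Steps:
Function('s')(h, x) = Add(11, Mul(-1, x))
L = Rational(49, 27) (L = Mul(-98, Pow(-54, -1)) = Mul(-98, Rational(-1, 54)) = Rational(49, 27) ≈ 1.8148)
Mul(L, Add(Function('s')(28, -21), Add(-15, Mul(11, -11)))) = Mul(Rational(49, 27), Add(Add(11, Mul(-1, -21)), Add(-15, Mul(11, -11)))) = Mul(Rational(49, 27), Add(Add(11, 21), Add(-15, -121))) = Mul(Rational(49, 27), Add(32, -136)) = Mul(Rational(49, 27), -104) = Rational(-5096, 27)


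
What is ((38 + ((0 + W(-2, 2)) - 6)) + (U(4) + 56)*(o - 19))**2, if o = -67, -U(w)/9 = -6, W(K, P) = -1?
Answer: 88906041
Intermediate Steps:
U(w) = 54 (U(w) = -9*(-6) = 54)
((38 + ((0 + W(-2, 2)) - 6)) + (U(4) + 56)*(o - 19))**2 = ((38 + ((0 - 1) - 6)) + (54 + 56)*(-67 - 19))**2 = ((38 + (-1 - 6)) + 110*(-86))**2 = ((38 - 7) - 9460)**2 = (31 - 9460)**2 = (-9429)**2 = 88906041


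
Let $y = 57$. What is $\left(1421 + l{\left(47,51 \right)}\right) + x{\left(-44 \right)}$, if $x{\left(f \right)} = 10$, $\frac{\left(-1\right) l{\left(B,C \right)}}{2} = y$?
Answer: $1317$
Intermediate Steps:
$l{\left(B,C \right)} = -114$ ($l{\left(B,C \right)} = \left(-2\right) 57 = -114$)
$\left(1421 + l{\left(47,51 \right)}\right) + x{\left(-44 \right)} = \left(1421 - 114\right) + 10 = 1307 + 10 = 1317$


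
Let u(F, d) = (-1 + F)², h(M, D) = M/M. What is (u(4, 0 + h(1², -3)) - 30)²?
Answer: 441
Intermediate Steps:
h(M, D) = 1
(u(4, 0 + h(1², -3)) - 30)² = ((-1 + 4)² - 30)² = (3² - 30)² = (9 - 30)² = (-21)² = 441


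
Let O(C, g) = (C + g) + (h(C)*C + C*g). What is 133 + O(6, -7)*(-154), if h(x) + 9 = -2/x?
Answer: 15379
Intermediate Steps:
h(x) = -9 - 2/x
O(C, g) = C + g + C*g + C*(-9 - 2/C) (O(C, g) = (C + g) + ((-9 - 2/C)*C + C*g) = (C + g) + (C*(-9 - 2/C) + C*g) = (C + g) + (C*g + C*(-9 - 2/C)) = C + g + C*g + C*(-9 - 2/C))
133 + O(6, -7)*(-154) = 133 + (-2 - 7 - 8*6 + 6*(-7))*(-154) = 133 + (-2 - 7 - 48 - 42)*(-154) = 133 - 99*(-154) = 133 + 15246 = 15379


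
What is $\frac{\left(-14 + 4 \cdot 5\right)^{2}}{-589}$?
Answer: $- \frac{36}{589} \approx -0.061121$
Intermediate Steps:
$\frac{\left(-14 + 4 \cdot 5\right)^{2}}{-589} = \left(-14 + 20\right)^{2} \left(- \frac{1}{589}\right) = 6^{2} \left(- \frac{1}{589}\right) = 36 \left(- \frac{1}{589}\right) = - \frac{36}{589}$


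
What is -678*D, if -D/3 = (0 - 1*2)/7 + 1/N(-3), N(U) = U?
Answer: -8814/7 ≈ -1259.1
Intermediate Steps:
D = 13/7 (D = -3*((0 - 1*2)/7 + 1/(-3)) = -3*((0 - 2)*(⅐) + 1*(-⅓)) = -3*(-2*⅐ - ⅓) = -3*(-2/7 - ⅓) = -3*(-13/21) = 13/7 ≈ 1.8571)
-678*D = -678*13/7 = -8814/7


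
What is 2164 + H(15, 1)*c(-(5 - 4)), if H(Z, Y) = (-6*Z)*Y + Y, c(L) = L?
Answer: 2253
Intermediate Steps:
H(Z, Y) = Y - 6*Y*Z (H(Z, Y) = -6*Y*Z + Y = Y - 6*Y*Z)
2164 + H(15, 1)*c(-(5 - 4)) = 2164 + (1*(1 - 6*15))*(-(5 - 4)) = 2164 + (1*(1 - 90))*(-1*1) = 2164 + (1*(-89))*(-1) = 2164 - 89*(-1) = 2164 + 89 = 2253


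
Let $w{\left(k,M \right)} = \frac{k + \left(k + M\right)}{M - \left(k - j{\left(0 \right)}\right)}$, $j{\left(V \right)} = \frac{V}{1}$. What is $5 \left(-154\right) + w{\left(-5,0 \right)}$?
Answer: $-772$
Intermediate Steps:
$j{\left(V \right)} = V$ ($j{\left(V \right)} = V 1 = V$)
$w{\left(k,M \right)} = \frac{M + 2 k}{M - k}$ ($w{\left(k,M \right)} = \frac{k + \left(k + M\right)}{M + \left(0 - k\right)} = \frac{k + \left(M + k\right)}{M - k} = \frac{M + 2 k}{M - k}$)
$5 \left(-154\right) + w{\left(-5,0 \right)} = 5 \left(-154\right) + \frac{0 + 2 \left(-5\right)}{0 - -5} = -770 + \frac{0 - 10}{0 + 5} = -770 + \frac{1}{5} \left(-10\right) = -770 - 2 = -772$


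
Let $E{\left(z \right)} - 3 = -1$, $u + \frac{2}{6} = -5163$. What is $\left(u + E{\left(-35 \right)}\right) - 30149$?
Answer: $- \frac{105931}{3} \approx -35310.0$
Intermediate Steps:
$u = - \frac{15490}{3}$ ($u = - \frac{1}{3} - 5163 = - \frac{15490}{3} \approx -5163.3$)
$E{\left(z \right)} = 2$ ($E{\left(z \right)} = 3 - 1 = 2$)
$\left(u + E{\left(-35 \right)}\right) - 30149 = \left(- \frac{15490}{3} + 2\right) - 30149 = - \frac{15484}{3} - 30149 = - \frac{105931}{3}$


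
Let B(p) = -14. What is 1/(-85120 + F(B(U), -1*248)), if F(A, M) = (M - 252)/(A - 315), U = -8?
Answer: -329/28003980 ≈ -1.1748e-5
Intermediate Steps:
F(A, M) = (-252 + M)/(-315 + A)
1/(-85120 + F(B(U), -1*248)) = 1/(-85120 + (-252 - 1*248)/(-315 - 14)) = 1/(-85120 + (-252 - 248)/(-329)) = 1/(-85120 - 1/329*(-500)) = 1/(-85120 + 500/329) = 1/(-28003980/329) = -329/28003980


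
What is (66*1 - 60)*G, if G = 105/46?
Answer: 315/23 ≈ 13.696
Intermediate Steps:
G = 105/46 (G = 105*(1/46) = 105/46 ≈ 2.2826)
(66*1 - 60)*G = (66*1 - 60)*(105/46) = (66 - 60)*(105/46) = 6*(105/46) = 315/23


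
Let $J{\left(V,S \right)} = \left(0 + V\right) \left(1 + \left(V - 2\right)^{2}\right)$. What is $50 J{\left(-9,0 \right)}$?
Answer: $-54900$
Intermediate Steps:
$J{\left(V,S \right)} = V \left(1 + \left(-2 + V\right)^{2}\right)$
$50 J{\left(-9,0 \right)} = 50 \left(- 9 \left(1 + \left(-2 - 9\right)^{2}\right)\right) = 50 \left(- 9 \left(1 + \left(-11\right)^{2}\right)\right) = 50 \left(- 9 \left(1 + 121\right)\right) = 50 \left(\left(-9\right) 122\right) = 50 \left(-1098\right) = -54900$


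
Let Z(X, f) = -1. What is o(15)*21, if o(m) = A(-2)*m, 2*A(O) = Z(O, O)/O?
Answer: 315/4 ≈ 78.750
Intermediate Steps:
A(O) = -1/(2*O) (A(O) = (-1/O)/2 = -1/(2*O))
o(m) = m/4 (o(m) = (-½/(-2))*m = (-½*(-½))*m = m/4)
o(15)*21 = ((¼)*15)*21 = (15/4)*21 = 315/4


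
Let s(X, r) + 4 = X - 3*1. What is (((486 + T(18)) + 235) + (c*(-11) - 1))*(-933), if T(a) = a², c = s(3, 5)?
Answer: -1015104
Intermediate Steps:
s(X, r) = -7 + X (s(X, r) = -4 + (X - 3*1) = -4 + (X - 3) = -4 + (-3 + X) = -7 + X)
c = -4 (c = -7 + 3 = -4)
(((486 + T(18)) + 235) + (c*(-11) - 1))*(-933) = (((486 + 18²) + 235) + (-4*(-11) - 1))*(-933) = (((486 + 324) + 235) + (44 - 1))*(-933) = ((810 + 235) + 43)*(-933) = (1045 + 43)*(-933) = 1088*(-933) = -1015104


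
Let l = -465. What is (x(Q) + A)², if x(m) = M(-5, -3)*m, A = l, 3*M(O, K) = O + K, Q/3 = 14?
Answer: 332929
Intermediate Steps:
Q = 42 (Q = 3*14 = 42)
M(O, K) = K/3 + O/3 (M(O, K) = (O + K)/3 = (K + O)/3 = K/3 + O/3)
A = -465
x(m) = -8*m/3 (x(m) = ((⅓)*(-3) + (⅓)*(-5))*m = (-1 - 5/3)*m = -8*m/3)
(x(Q) + A)² = (-8/3*42 - 465)² = (-112 - 465)² = (-577)² = 332929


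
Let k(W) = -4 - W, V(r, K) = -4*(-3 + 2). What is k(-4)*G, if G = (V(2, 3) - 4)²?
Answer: 0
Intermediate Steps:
V(r, K) = 4 (V(r, K) = -4*(-1) = 4)
G = 0 (G = (4 - 4)² = 0² = 0)
k(-4)*G = (-4 - 1*(-4))*0 = (-4 + 4)*0 = 0*0 = 0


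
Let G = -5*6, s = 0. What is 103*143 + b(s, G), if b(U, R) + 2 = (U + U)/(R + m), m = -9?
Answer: 14727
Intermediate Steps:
G = -30
b(U, R) = -2 + 2*U/(-9 + R) (b(U, R) = -2 + (U + U)/(R - 9) = -2 + (2*U)/(-9 + R) = -2 + 2*U/(-9 + R))
103*143 + b(s, G) = 103*143 + 2*(9 + 0 - 1*(-30))/(-9 - 30) = 14729 + 2*(9 + 0 + 30)/(-39) = 14729 + 2*(-1/39)*39 = 14729 - 2 = 14727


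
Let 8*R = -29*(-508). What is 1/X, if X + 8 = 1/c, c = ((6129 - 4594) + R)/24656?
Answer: -6753/4712 ≈ -1.4331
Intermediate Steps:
R = 3683/2 (R = (-29*(-508))/8 = (⅛)*14732 = 3683/2 ≈ 1841.5)
c = 6753/49312 (c = ((6129 - 4594) + 3683/2)/24656 = (1535 + 3683/2)*(1/24656) = (6753/2)*(1/24656) = 6753/49312 ≈ 0.13694)
X = -4712/6753 (X = -8 + 1/(6753/49312) = -8 + 49312/6753 = -4712/6753 ≈ -0.69776)
1/X = 1/(-4712/6753) = -6753/4712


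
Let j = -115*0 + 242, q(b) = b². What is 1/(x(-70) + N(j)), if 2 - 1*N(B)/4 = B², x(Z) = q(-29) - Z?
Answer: -1/233337 ≈ -4.2856e-6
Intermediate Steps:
x(Z) = 841 - Z (x(Z) = (-29)² - Z = 841 - Z)
j = 242 (j = 0 + 242 = 242)
N(B) = 8 - 4*B²
1/(x(-70) + N(j)) = 1/((841 - 1*(-70)) + (8 - 4*242²)) = 1/((841 + 70) + (8 - 4*58564)) = 1/(911 + (8 - 234256)) = 1/(911 - 234248) = 1/(-233337) = -1/233337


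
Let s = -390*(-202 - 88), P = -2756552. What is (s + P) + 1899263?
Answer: -744189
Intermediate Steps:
s = 113100 (s = -390*(-290) = 113100)
(s + P) + 1899263 = (113100 - 2756552) + 1899263 = -2643452 + 1899263 = -744189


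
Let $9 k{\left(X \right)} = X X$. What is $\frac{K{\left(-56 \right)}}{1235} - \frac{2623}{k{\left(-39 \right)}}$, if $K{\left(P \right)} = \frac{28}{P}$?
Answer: $- \frac{498383}{32110} \approx -15.521$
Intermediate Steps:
$k{\left(X \right)} = \frac{X^{2}}{9}$ ($k{\left(X \right)} = \frac{X X}{9} = \frac{X^{2}}{9}$)
$\frac{K{\left(-56 \right)}}{1235} - \frac{2623}{k{\left(-39 \right)}} = \frac{28 \frac{1}{-56}}{1235} - \frac{2623}{\frac{1}{9} \left(-39\right)^{2}} = 28 \left(- \frac{1}{56}\right) \frac{1}{1235} - \frac{2623}{\frac{1}{9} \cdot 1521} = \left(- \frac{1}{2}\right) \frac{1}{1235} - \frac{2623}{169} = - \frac{1}{2470} - \frac{2623}{169} = - \frac{498383}{32110}$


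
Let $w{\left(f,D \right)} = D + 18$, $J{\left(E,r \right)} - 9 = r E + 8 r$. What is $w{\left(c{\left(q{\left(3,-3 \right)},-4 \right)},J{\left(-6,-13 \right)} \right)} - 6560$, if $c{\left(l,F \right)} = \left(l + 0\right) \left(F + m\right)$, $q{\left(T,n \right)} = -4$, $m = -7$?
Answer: $-6559$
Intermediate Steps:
$J{\left(E,r \right)} = 9 + 8 r + E r$ ($J{\left(E,r \right)} = 9 + \left(r E + 8 r\right) = 9 + \left(E r + 8 r\right) = 9 + \left(8 r + E r\right) = 9 + 8 r + E r$)
$c{\left(l,F \right)} = l \left(-7 + F\right)$ ($c{\left(l,F \right)} = \left(l + 0\right) \left(F - 7\right) = l \left(-7 + F\right)$)
$w{\left(f,D \right)} = 18 + D$
$w{\left(c{\left(q{\left(3,-3 \right)},-4 \right)},J{\left(-6,-13 \right)} \right)} - 6560 = \left(18 + \left(9 + 8 \left(-13\right) - -78\right)\right) - 6560 = \left(18 + \left(9 - 104 + 78\right)\right) - 6560 = \left(18 - 17\right) - 6560 = 1 - 6560 = -6559$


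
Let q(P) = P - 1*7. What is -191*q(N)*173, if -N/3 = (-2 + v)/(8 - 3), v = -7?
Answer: 264344/5 ≈ 52869.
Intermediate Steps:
N = 27/5 (N = -3*(-2 - 7)/(8 - 3) = -(-27)/5 = -3*(-9/5) = 27/5 ≈ 5.4000)
q(P) = -7 + P (q(P) = P - 7 = -7 + P)
-191*q(N)*173 = -191*(-7 + 27/5)*173 = -191*(-8/5)*173 = (1528/5)*173 = 264344/5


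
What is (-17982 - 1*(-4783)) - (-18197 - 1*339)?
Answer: 5337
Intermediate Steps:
(-17982 - 1*(-4783)) - (-18197 - 1*339) = (-17982 + 4783) - (-18197 - 339) = -13199 - 1*(-18536) = -13199 + 18536 = 5337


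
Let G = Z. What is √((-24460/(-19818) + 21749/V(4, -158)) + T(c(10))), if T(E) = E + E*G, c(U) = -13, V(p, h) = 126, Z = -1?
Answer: √7586477934/6606 ≈ 13.185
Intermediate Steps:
G = -1
T(E) = 0 (T(E) = E + E*(-1) = E - E = 0)
√((-24460/(-19818) + 21749/V(4, -158)) + T(c(10))) = √((-24460/(-19818) + 21749/126) + 0) = √((-24460*(-1/19818) + 21749*(1/126)) + 0) = √((12230/9909 + 3107/18) + 0) = √(3445267/19818 + 0) = √(3445267/19818) = √7586477934/6606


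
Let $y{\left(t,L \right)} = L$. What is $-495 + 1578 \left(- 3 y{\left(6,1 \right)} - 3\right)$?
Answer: $-9963$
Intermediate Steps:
$-495 + 1578 \left(- 3 y{\left(6,1 \right)} - 3\right) = -495 + 1578 \left(\left(-3\right) 1 - 3\right) = -495 + 1578 \left(-3 - 3\right) = -495 + 1578 \left(-6\right) = -495 - 9468 = -9963$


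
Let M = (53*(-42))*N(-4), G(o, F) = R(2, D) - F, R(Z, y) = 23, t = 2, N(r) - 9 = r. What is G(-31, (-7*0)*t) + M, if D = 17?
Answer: -11107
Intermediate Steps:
N(r) = 9 + r
G(o, F) = 23 - F
M = -11130 (M = (53*(-42))*(9 - 4) = -2226*5 = -11130)
G(-31, (-7*0)*t) + M = (23 - (-7*0)*2) - 11130 = (23 - 0*2) - 11130 = (23 - 1*0) - 11130 = (23 + 0) - 11130 = 23 - 11130 = -11107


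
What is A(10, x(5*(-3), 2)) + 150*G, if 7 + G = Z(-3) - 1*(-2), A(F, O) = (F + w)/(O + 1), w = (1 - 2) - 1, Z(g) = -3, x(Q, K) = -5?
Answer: -1202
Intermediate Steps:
w = -2 (w = -1 - 1 = -2)
A(F, O) = (-2 + F)/(1 + O) (A(F, O) = (F - 2)/(O + 1) = (-2 + F)/(1 + O))
G = -8 (G = -7 + (-3 - 1*(-2)) = -7 + (-3 + 2) = -7 - 1 = -8)
A(10, x(5*(-3), 2)) + 150*G = (-2 + 10)/(1 - 5) + 150*(-8) = 8/(-4) - 1200 = -¼*8 - 1200 = -2 - 1200 = -1202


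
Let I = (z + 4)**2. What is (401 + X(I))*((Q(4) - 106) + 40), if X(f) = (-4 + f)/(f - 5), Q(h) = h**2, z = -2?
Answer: -20050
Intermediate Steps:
I = 4 (I = (-2 + 4)**2 = 2**2 = 4)
X(f) = (-4 + f)/(-5 + f)
(401 + X(I))*((Q(4) - 106) + 40) = (401 + (-4 + 4)/(-5 + 4))*((4**2 - 106) + 40) = (401 + 0/(-1))*((16 - 106) + 40) = (401 - 1*0)*(-90 + 40) = (401 + 0)*(-50) = 401*(-50) = -20050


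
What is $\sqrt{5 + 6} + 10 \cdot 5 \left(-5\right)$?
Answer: $-250 + \sqrt{11} \approx -246.68$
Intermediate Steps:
$\sqrt{5 + 6} + 10 \cdot 5 \left(-5\right) = \sqrt{11} + 10 \left(-25\right) = \sqrt{11} - 250 = -250 + \sqrt{11}$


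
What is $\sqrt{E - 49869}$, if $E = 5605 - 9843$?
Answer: $i \sqrt{54107} \approx 232.61 i$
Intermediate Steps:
$E = -4238$ ($E = 5605 + \left(\left(-5908 - 5528\right) + 1593\right) = 5605 + \left(-11436 + 1593\right) = 5605 - 9843 = -4238$)
$\sqrt{E - 49869} = \sqrt{-4238 - 49869} = \sqrt{-54107} = i \sqrt{54107}$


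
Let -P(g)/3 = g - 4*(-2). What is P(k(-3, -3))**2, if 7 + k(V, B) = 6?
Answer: 441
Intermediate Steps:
k(V, B) = -1 (k(V, B) = -7 + 6 = -1)
P(g) = -24 - 3*g (P(g) = -3*(g - 4*(-2)) = -3*(g + 8) = -3*(8 + g) = -24 - 3*g)
P(k(-3, -3))**2 = (-24 - 3*(-1))**2 = (-24 + 3)**2 = (-21)**2 = 441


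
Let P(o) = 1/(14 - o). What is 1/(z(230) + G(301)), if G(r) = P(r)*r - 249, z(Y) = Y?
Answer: -41/822 ≈ -0.049878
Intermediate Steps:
G(r) = -249 - r/(-14 + r) (G(r) = (-1/(-14 + r))*r - 249 = -r/(-14 + r) - 249 = -249 - r/(-14 + r))
1/(z(230) + G(301)) = 1/(230 + 2*(1743 - 125*301)/(-14 + 301)) = 1/(230 + 2*(1743 - 37625)/287) = 1/(230 + 2*(1/287)*(-35882)) = 1/(230 - 10252/41) = 1/(-822/41) = -41/822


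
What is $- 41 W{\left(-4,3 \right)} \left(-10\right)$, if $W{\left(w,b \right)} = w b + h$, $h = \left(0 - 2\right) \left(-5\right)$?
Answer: $-820$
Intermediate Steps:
$h = 10$ ($h = \left(-2\right) \left(-5\right) = 10$)
$W{\left(w,b \right)} = 10 + b w$ ($W{\left(w,b \right)} = w b + 10 = b w + 10 = 10 + b w$)
$- 41 W{\left(-4,3 \right)} \left(-10\right) = - 41 \left(10 + 3 \left(-4\right)\right) \left(-10\right) = - 41 \left(10 - 12\right) \left(-10\right) = \left(-41\right) \left(-2\right) \left(-10\right) = 82 \left(-10\right) = -820$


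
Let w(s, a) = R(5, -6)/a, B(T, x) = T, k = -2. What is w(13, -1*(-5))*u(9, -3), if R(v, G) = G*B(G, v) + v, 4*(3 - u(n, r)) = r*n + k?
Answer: 1681/20 ≈ 84.050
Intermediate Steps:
u(n, r) = 7/2 - n*r/4 (u(n, r) = 3 - (r*n - 2)/4 = 3 - (n*r - 2)/4 = 3 - (-2 + n*r)/4 = 3 + (½ - n*r/4) = 7/2 - n*r/4)
R(v, G) = v + G² (R(v, G) = G*G + v = G² + v = v + G²)
w(s, a) = 41/a (w(s, a) = (5 + (-6)²)/a = (5 + 36)/a = 41/a)
w(13, -1*(-5))*u(9, -3) = (41/((-1*(-5))))*(7/2 - ¼*9*(-3)) = (41/5)*(7/2 + 27/4) = (41*(⅕))*(41/4) = (41/5)*(41/4) = 1681/20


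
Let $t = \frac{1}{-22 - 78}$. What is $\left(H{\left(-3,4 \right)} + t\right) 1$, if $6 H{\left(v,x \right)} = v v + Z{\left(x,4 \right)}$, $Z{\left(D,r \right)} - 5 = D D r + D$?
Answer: $\frac{4097}{300} \approx 13.657$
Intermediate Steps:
$Z{\left(D,r \right)} = 5 + D + r D^{2}$ ($Z{\left(D,r \right)} = 5 + \left(D D r + D\right) = 5 + \left(D^{2} r + D\right) = 5 + \left(r D^{2} + D\right) = 5 + \left(D + r D^{2}\right) = 5 + D + r D^{2}$)
$H{\left(v,x \right)} = \frac{5}{6} + \frac{x}{6} + \frac{v^{2}}{6} + \frac{2 x^{2}}{3}$ ($H{\left(v,x \right)} = \frac{v v + \left(5 + x + 4 x^{2}\right)}{6} = \frac{v^{2} + \left(5 + x + 4 x^{2}\right)}{6} = \frac{5 + x + v^{2} + 4 x^{2}}{6} = \frac{5}{6} + \frac{x}{6} + \frac{v^{2}}{6} + \frac{2 x^{2}}{3}$)
$t = - \frac{1}{100}$ ($t = \frac{1}{-100} = - \frac{1}{100} \approx -0.01$)
$\left(H{\left(-3,4 \right)} + t\right) 1 = \left(\left(\frac{5}{6} + \frac{1}{6} \cdot 4 + \frac{\left(-3\right)^{2}}{6} + \frac{2 \cdot 4^{2}}{3}\right) - \frac{1}{100}\right) 1 = \left(\left(\frac{5}{6} + \frac{2}{3} + \frac{1}{6} \cdot 9 + \frac{2}{3} \cdot 16\right) - \frac{1}{100}\right) 1 = \left(\left(\frac{5}{6} + \frac{2}{3} + \frac{3}{2} + \frac{32}{3}\right) - \frac{1}{100}\right) 1 = \left(\frac{41}{3} - \frac{1}{100}\right) 1 = \frac{4097}{300} \cdot 1 = \frac{4097}{300}$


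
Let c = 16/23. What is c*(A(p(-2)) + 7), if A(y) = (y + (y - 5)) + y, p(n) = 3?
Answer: 176/23 ≈ 7.6522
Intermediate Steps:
A(y) = -5 + 3*y (A(y) = (y + (-5 + y)) + y = (-5 + 2*y) + y = -5 + 3*y)
c = 16/23 (c = 16*(1/23) = 16/23 ≈ 0.69565)
c*(A(p(-2)) + 7) = 16*((-5 + 3*3) + 7)/23 = 16*((-5 + 9) + 7)/23 = 16*(4 + 7)/23 = (16/23)*11 = 176/23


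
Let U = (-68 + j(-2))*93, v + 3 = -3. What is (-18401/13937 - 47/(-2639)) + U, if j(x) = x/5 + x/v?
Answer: -166336453099/26271245 ≈ -6331.5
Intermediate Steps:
v = -6 (v = -3 - 3 = -6)
j(x) = x/30 (j(x) = x/5 + x/(-6) = x*(1/5) + x*(-1/6) = x/5 - x/6 = x/30)
U = -31651/5 (U = (-68 + (1/30)*(-2))*93 = (-68 - 1/15)*93 = -1021/15*93 = -31651/5 ≈ -6330.2)
(-18401/13937 - 47/(-2639)) + U = (-18401/13937 - 47/(-2639)) - 31651/5 = (-18401*1/13937 - 47*(-1/2639)) - 31651/5 = (-18401/13937 + 47/2639) - 31651/5 = -6843600/5254249 - 31651/5 = -166336453099/26271245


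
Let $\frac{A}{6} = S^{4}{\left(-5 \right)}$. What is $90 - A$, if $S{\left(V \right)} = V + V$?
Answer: $-59910$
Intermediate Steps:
$S{\left(V \right)} = 2 V$
$A = 60000$ ($A = 6 \left(2 \left(-5\right)\right)^{4} = 6 \left(-10\right)^{4} = 6 \cdot 10000 = 60000$)
$90 - A = 90 - 60000 = -59910$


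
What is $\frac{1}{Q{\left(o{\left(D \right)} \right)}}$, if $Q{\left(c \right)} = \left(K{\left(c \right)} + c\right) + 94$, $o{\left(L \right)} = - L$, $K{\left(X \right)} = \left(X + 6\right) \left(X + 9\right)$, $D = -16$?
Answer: $\frac{1}{660} \approx 0.0015152$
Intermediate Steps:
$K{\left(X \right)} = \left(6 + X\right) \left(9 + X\right)$
$Q{\left(c \right)} = 148 + c^{2} + 16 c$ ($Q{\left(c \right)} = \left(\left(54 + c^{2} + 15 c\right) + c\right) + 94 = \left(54 + c^{2} + 16 c\right) + 94 = 148 + c^{2} + 16 c$)
$\frac{1}{Q{\left(o{\left(D \right)} \right)}} = \frac{1}{148 + \left(\left(-1\right) \left(-16\right)\right)^{2} + 16 \left(\left(-1\right) \left(-16\right)\right)} = \frac{1}{148 + 16^{2} + 16 \cdot 16} = \frac{1}{148 + 256 + 256} = \frac{1}{660}$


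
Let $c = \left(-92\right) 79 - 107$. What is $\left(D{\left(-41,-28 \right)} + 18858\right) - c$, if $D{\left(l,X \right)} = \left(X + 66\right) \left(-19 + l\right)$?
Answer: $23953$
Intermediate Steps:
$D{\left(l,X \right)} = \left(-19 + l\right) \left(66 + X\right)$ ($D{\left(l,X \right)} = \left(66 + X\right) \left(-19 + l\right) = \left(-19 + l\right) \left(66 + X\right)$)
$c = -7375$ ($c = -7268 - 107 = -7375$)
$\left(D{\left(-41,-28 \right)} + 18858\right) - c = \left(\left(-1254 - -532 + 66 \left(-41\right) - -1148\right) + 18858\right) - -7375 = \left(\left(-1254 + 532 - 2706 + 1148\right) + 18858\right) + 7375 = \left(-2280 + 18858\right) + 7375 = 16578 + 7375 = 23953$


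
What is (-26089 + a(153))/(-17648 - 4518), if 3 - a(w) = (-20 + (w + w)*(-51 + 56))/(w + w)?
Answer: 3991913/3391398 ≈ 1.1771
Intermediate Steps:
a(w) = 3 - (-20 + 10*w)/(2*w) (a(w) = 3 - (-20 + (w + w)*(-51 + 56))/(w + w) = 3 - (-20 + (2*w)*5)/(2*w) = 3 - (-20 + 10*w)*1/(2*w) = 3 - (-20 + 10*w)/(2*w))
(-26089 + a(153))/(-17648 - 4518) = (-26089 + (-2 + 10/153))/(-17648 - 4518) = (-26089 + (-2 + 10*(1/153)))/(-22166) = (-26089 + (-2 + 10/153))*(-1/22166) = (-26089 - 296/153)*(-1/22166) = -3991913/153*(-1/22166) = 3991913/3391398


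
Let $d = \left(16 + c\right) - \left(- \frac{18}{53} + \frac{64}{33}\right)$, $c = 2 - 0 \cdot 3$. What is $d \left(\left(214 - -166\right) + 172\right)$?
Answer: $\frac{5277856}{583} \approx 9052.9$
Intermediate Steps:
$c = 2$ ($c = 2 - 0 = 2 + 0 = 2$)
$d = \frac{28684}{1749}$ ($d = \left(16 + 2\right) - \left(- \frac{18}{53} + \frac{64}{33}\right) = 18 - \frac{2798}{1749} = \frac{28684}{1749} \approx 16.4$)
$d \left(\left(214 - -166\right) + 172\right) = \frac{28684 \left(\left(214 - -166\right) + 172\right)}{1749} = \frac{28684 \left(\left(214 + 166\right) + 172\right)}{1749} = \frac{28684 \left(380 + 172\right)}{1749} = \frac{28684}{1749} \cdot 552 = \frac{5277856}{583}$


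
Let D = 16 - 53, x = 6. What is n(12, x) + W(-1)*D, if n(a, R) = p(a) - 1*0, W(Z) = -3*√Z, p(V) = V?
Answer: 12 + 111*I ≈ 12.0 + 111.0*I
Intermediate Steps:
n(a, R) = a (n(a, R) = a - 1*0 = a + 0 = a)
D = -37
n(12, x) + W(-1)*D = 12 - 3*I*(-37) = 12 + 111*I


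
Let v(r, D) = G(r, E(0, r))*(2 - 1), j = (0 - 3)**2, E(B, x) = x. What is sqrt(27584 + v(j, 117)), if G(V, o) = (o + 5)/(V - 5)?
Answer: 5*sqrt(4414)/2 ≈ 166.09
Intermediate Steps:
G(V, o) = (5 + o)/(-5 + V)
j = 9 (j = (-3)**2 = 9)
v(r, D) = (5 + r)/(-5 + r) (v(r, D) = ((5 + r)/(-5 + r))*(2 - 1) = ((5 + r)/(-5 + r))*1 = (5 + r)/(-5 + r))
sqrt(27584 + v(j, 117)) = sqrt(27584 + (5 + 9)/(-5 + 9)) = sqrt(27584 + 14/4) = sqrt(27584 + (1/4)*14) = sqrt(27584 + 7/2) = sqrt(55175/2) = 5*sqrt(4414)/2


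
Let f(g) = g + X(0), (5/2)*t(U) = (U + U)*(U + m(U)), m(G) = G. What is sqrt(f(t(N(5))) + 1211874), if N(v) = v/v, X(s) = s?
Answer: sqrt(30296890)/5 ≈ 1100.9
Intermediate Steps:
N(v) = 1
t(U) = 8*U**2/5 (t(U) = 2*((U + U)*(U + U))/5 = 2*((2*U)*(2*U))/5 = 2*(4*U**2)/5 = 8*U**2/5)
f(g) = g (f(g) = g + 0 = g)
sqrt(f(t(N(5))) + 1211874) = sqrt((8/5)*1**2 + 1211874) = sqrt((8/5)*1 + 1211874) = sqrt(8/5 + 1211874) = sqrt(6059378/5) = sqrt(30296890)/5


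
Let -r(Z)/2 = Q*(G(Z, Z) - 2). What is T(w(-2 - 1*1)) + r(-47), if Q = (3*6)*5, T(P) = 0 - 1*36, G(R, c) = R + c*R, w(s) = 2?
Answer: -388836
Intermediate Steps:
G(R, c) = R + R*c
T(P) = -36 (T(P) = 0 - 36 = -36)
Q = 90 (Q = 18*5 = 90)
r(Z) = 360 - 180*Z*(1 + Z) (r(Z) = -180*(Z*(1 + Z) - 2) = -180*(-2 + Z*(1 + Z)) = -2*(-180 + 90*Z*(1 + Z)) = 360 - 180*Z*(1 + Z))
T(w(-2 - 1*1)) + r(-47) = -36 + (360 - 180*(-47)*(1 - 47)) = -36 + (360 - 180*(-47)*(-46)) = -36 + (360 - 389160) = -36 - 388800 = -388836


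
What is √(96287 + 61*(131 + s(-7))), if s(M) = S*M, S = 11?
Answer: √99581 ≈ 315.56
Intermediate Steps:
s(M) = 11*M
√(96287 + 61*(131 + s(-7))) = √(96287 + 61*(131 + 11*(-7))) = √(96287 + 61*(131 - 77)) = √(96287 + 61*54) = √(96287 + 3294) = √99581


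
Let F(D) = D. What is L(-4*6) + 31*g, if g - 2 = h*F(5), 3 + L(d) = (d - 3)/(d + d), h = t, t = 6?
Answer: 15833/16 ≈ 989.56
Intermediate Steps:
h = 6
L(d) = -3 + (-3 + d)/(2*d) (L(d) = -3 + (d - 3)/(d + d) = -3 + (-3 + d)/((2*d)) = -3 + (-3 + d)*(1/(2*d)) = -3 + (-3 + d)/(2*d))
g = 32 (g = 2 + 6*5 = 2 + 30 = 32)
L(-4*6) + 31*g = (-3 - (-20)*6)/(2*((-4*6))) + 31*32 = (½)*(-3 - 5*(-24))/(-24) + 992 = (½)*(-1/24)*(-3 + 120) + 992 = (½)*(-1/24)*117 + 992 = -39/16 + 992 = 15833/16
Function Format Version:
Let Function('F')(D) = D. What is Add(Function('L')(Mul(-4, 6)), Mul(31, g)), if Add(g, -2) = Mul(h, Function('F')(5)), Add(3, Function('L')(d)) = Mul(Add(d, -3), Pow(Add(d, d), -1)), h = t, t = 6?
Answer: Rational(15833, 16) ≈ 989.56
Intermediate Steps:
h = 6
Function('L')(d) = Add(-3, Mul(Rational(1, 2), Pow(d, -1), Add(-3, d))) (Function('L')(d) = Add(-3, Mul(Add(d, -3), Pow(Add(d, d), -1))) = Add(-3, Mul(Add(-3, d), Pow(Mul(2, d), -1))) = Add(-3, Mul(Add(-3, d), Mul(Rational(1, 2), Pow(d, -1)))) = Add(-3, Mul(Rational(1, 2), Pow(d, -1), Add(-3, d))))
g = 32 (g = Add(2, Mul(6, 5)) = Add(2, 30) = 32)
Add(Function('L')(Mul(-4, 6)), Mul(31, g)) = Add(Mul(Rational(1, 2), Pow(Mul(-4, 6), -1), Add(-3, Mul(-5, Mul(-4, 6)))), Mul(31, 32)) = Add(Mul(Rational(1, 2), Pow(-24, -1), Add(-3, Mul(-5, -24))), 992) = Add(Mul(Rational(1, 2), Rational(-1, 24), Add(-3, 120)), 992) = Add(Mul(Rational(1, 2), Rational(-1, 24), 117), 992) = Add(Rational(-39, 16), 992) = Rational(15833, 16)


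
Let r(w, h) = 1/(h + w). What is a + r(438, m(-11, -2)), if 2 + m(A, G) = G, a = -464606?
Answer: -201639003/434 ≈ -4.6461e+5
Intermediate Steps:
m(A, G) = -2 + G
a + r(438, m(-11, -2)) = -464606 + 1/((-2 - 2) + 438) = -464606 + 1/(-4 + 438) = -464606 + 1/434 = -201639003/434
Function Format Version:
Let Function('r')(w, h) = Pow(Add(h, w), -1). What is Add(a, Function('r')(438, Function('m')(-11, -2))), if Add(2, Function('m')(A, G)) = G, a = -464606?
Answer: Rational(-201639003, 434) ≈ -4.6461e+5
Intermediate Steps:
Function('m')(A, G) = Add(-2, G)
Add(a, Function('r')(438, Function('m')(-11, -2))) = Add(-464606, Pow(Add(Add(-2, -2), 438), -1)) = Add(-464606, Pow(Add(-4, 438), -1)) = Add(-464606, Pow(434, -1)) = Add(-464606, Rational(1, 434)) = Rational(-201639003, 434)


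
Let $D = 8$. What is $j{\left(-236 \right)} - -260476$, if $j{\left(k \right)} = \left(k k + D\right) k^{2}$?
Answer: $3102750460$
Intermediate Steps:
$j{\left(k \right)} = k^{2} \left(8 + k^{2}\right)$ ($j{\left(k \right)} = \left(k k + 8\right) k^{2} = \left(k^{2} + 8\right) k^{2} = \left(8 + k^{2}\right) k^{2} = k^{2} \left(8 + k^{2}\right)$)
$j{\left(-236 \right)} - -260476 = \left(-236\right)^{2} \left(8 + \left(-236\right)^{2}\right) - -260476 = 55696 \left(8 + 55696\right) + 260476 = 55696 \cdot 55704 + 260476 = 3102489984 + 260476 = 3102750460$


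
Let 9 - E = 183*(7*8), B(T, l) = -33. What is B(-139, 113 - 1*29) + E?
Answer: -10272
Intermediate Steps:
E = -10239 (E = 9 - 183*7*8 = 9 - 183*56 = 9 - 1*10248 = 9 - 10248 = -10239)
B(-139, 113 - 1*29) + E = -33 - 10239 = -10272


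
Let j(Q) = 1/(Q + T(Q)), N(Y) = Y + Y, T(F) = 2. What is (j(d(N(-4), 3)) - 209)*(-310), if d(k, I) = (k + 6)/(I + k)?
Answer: 387965/6 ≈ 64661.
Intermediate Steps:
N(Y) = 2*Y
d(k, I) = (6 + k)/(I + k)
j(Q) = 1/(2 + Q) (j(Q) = 1/(Q + 2) = 1/(2 + Q))
(j(d(N(-4), 3)) - 209)*(-310) = (1/(2 + (6 + 2*(-4))/(3 + 2*(-4))) - 209)*(-310) = (1/(2 + (6 - 8)/(3 - 8)) - 209)*(-310) = (1/(2 - 2/(-5)) - 209)*(-310) = (1/(2 - 1/5*(-2)) - 209)*(-310) = (1/(2 + 2/5) - 209)*(-310) = (1/(12/5) - 209)*(-310) = (5/12 - 209)*(-310) = -2503/12*(-310) = 387965/6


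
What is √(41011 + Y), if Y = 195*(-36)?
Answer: √33991 ≈ 184.37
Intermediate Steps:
Y = -7020
√(41011 + Y) = √(41011 - 7020) = √33991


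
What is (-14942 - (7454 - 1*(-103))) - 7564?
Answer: -30063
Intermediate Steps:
(-14942 - (7454 - 1*(-103))) - 7564 = (-14942 - (7454 + 103)) - 7564 = (-14942 - 1*7557) - 7564 = (-14942 - 7557) - 7564 = -22499 - 7564 = -30063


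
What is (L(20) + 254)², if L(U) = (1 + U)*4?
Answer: 114244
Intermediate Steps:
L(U) = 4 + 4*U
(L(20) + 254)² = ((4 + 4*20) + 254)² = ((4 + 80) + 254)² = (84 + 254)² = 338² = 114244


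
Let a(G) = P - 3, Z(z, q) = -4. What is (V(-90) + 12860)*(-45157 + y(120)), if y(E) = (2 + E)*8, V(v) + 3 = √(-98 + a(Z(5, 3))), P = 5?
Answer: -568035117 - 176724*I*√6 ≈ -5.6804e+8 - 4.3288e+5*I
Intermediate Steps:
a(G) = 2 (a(G) = 5 - 3 = 2)
V(v) = -3 + 4*I*√6 (V(v) = -3 + √(-98 + 2) = -3 + √(-96) = -3 + 4*I*√6)
y(E) = 16 + 8*E
(V(-90) + 12860)*(-45157 + y(120)) = ((-3 + 4*I*√6) + 12860)*(-45157 + (16 + 8*120)) = (12857 + 4*I*√6)*(-45157 + (16 + 960)) = (12857 + 4*I*√6)*(-45157 + 976) = (12857 + 4*I*√6)*(-44181) = -568035117 - 176724*I*√6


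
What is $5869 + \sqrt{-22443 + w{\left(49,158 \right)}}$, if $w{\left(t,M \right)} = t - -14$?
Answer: $5869 + 2 i \sqrt{5595} \approx 5869.0 + 149.6 i$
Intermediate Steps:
$w{\left(t,M \right)} = 14 + t$ ($w{\left(t,M \right)} = t + 14 = 14 + t$)
$5869 + \sqrt{-22443 + w{\left(49,158 \right)}} = 5869 + \sqrt{-22443 + \left(14 + 49\right)} = 5869 + \sqrt{-22443 + 63} = 5869 + \sqrt{-22380} = 5869 + 2 i \sqrt{5595}$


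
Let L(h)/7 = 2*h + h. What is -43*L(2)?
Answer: -1806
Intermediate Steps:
L(h) = 21*h (L(h) = 7*(2*h + h) = 7*(3*h) = 21*h)
-43*L(2) = -903*2 = -43*42 = -1806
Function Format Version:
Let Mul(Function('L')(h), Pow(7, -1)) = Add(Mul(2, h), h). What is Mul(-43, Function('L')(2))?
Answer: -1806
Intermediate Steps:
Function('L')(h) = Mul(21, h) (Function('L')(h) = Mul(7, Add(Mul(2, h), h)) = Mul(7, Mul(3, h)) = Mul(21, h))
Mul(-43, Function('L')(2)) = Mul(-43, Mul(21, 2)) = Mul(-43, 42) = -1806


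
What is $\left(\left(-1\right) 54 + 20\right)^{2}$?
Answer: $1156$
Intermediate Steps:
$\left(\left(-1\right) 54 + 20\right)^{2} = \left(-54 + 20\right)^{2} = \left(-34\right)^{2} = 1156$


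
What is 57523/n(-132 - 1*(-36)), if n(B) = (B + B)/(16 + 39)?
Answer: -3163765/192 ≈ -16478.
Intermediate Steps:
n(B) = 2*B/55 (n(B) = (2*B)/55 = (2*B)*(1/55) = 2*B/55)
57523/n(-132 - 1*(-36)) = 57523/((2*(-132 - 1*(-36))/55)) = 57523/((2*(-132 + 36)/55)) = 57523/(((2/55)*(-96))) = 57523/(-192/55) = 57523*(-55/192) = -3163765/192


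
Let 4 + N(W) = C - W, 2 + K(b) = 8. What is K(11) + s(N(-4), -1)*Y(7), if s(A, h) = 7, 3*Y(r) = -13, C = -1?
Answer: -73/3 ≈ -24.333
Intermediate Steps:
K(b) = 6 (K(b) = -2 + 8 = 6)
N(W) = -5 - W (N(W) = -4 + (-1 - W) = -5 - W)
Y(r) = -13/3 (Y(r) = (⅓)*(-13) = -13/3)
K(11) + s(N(-4), -1)*Y(7) = 6 + 7*(-13/3) = 6 - 91/3 = -73/3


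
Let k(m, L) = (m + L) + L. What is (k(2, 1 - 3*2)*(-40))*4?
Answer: 1280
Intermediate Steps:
k(m, L) = m + 2*L (k(m, L) = (L + m) + L = m + 2*L)
(k(2, 1 - 3*2)*(-40))*4 = ((2 + 2*(1 - 3*2))*(-40))*4 = ((2 + 2*(1 - 6))*(-40))*4 = ((2 + 2*(-5))*(-40))*4 = ((2 - 10)*(-40))*4 = -8*(-40)*4 = 320*4 = 1280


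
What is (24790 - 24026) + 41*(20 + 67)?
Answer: 4331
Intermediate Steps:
(24790 - 24026) + 41*(20 + 67) = 764 + 41*87 = 764 + 3567 = 4331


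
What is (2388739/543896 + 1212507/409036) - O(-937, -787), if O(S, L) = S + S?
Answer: 104637760722155/55618261064 ≈ 1881.4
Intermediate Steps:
O(S, L) = 2*S
(2388739/543896 + 1212507/409036) - O(-937, -787) = (2388739/543896 + 1212507/409036) - 2*(-937) = (2388739*(1/543896) + 1212507*(1/409036)) - 1*(-1874) = (2388739/543896 + 1212507/409036) + 1874 = 409139488219/55618261064 + 1874 = 104637760722155/55618261064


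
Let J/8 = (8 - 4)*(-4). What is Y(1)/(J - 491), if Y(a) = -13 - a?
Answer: 14/619 ≈ 0.022617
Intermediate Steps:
J = -128 (J = 8*((8 - 4)*(-4)) = 8*(4*(-4)) = 8*(-16) = -128)
Y(1)/(J - 491) = (-13 - 1*1)/(-128 - 491) = (-13 - 1)/(-619) = -14*(-1/619) = 14/619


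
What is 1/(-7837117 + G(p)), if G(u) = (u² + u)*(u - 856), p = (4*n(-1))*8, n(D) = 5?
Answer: -1/25766077 ≈ -3.8811e-8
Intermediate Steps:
p = 160 (p = (4*5)*8 = 20*8 = 160)
G(u) = (-856 + u)*(u + u²) (G(u) = (u + u²)*(-856 + u) = (-856 + u)*(u + u²))
1/(-7837117 + G(p)) = 1/(-7837117 + 160*(-856 + 160² - 855*160)) = 1/(-7837117 + 160*(-856 + 25600 - 136800)) = 1/(-7837117 + 160*(-112056)) = 1/(-7837117 - 17928960) = 1/(-25766077) = -1/25766077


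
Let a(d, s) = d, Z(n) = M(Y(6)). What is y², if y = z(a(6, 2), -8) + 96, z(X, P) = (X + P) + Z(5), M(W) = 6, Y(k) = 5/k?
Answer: 10000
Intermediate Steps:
Z(n) = 6
z(X, P) = 6 + P + X (z(X, P) = (X + P) + 6 = (P + X) + 6 = 6 + P + X)
y = 100 (y = (6 - 8 + 6) + 96 = 4 + 96 = 100)
y² = 100² = 10000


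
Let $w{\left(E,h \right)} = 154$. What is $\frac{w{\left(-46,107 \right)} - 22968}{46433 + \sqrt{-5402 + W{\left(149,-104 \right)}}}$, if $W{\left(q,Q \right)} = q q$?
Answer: $- \frac{529661231}{1078003345} + \frac{11407 \sqrt{16799}}{1078003345} \approx -0.48996$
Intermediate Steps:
$W{\left(q,Q \right)} = q^{2}$
$\frac{w{\left(-46,107 \right)} - 22968}{46433 + \sqrt{-5402 + W{\left(149,-104 \right)}}} = \frac{154 - 22968}{46433 + \sqrt{-5402 + 149^{2}}} = - \frac{22814}{46433 + \sqrt{-5402 + 22201}} = - \frac{22814}{46433 + \sqrt{16799}}$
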